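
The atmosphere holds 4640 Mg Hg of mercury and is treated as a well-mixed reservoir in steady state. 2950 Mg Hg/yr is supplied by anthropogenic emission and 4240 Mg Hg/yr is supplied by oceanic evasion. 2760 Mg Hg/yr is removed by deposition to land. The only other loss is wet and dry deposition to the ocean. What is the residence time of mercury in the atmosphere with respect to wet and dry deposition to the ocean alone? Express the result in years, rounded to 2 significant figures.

1.0 yr

At steady state ΣF_in = ΣF_out.
ΣF_in = 2950 + 4240 = 7190.0 Mg Hg/yr.
Wet and dry deposition to the ocean flux = ΣF_in − (2760) = 7190.0 − 2760 = 4430 Mg Hg/yr.
τ = M / F = 4640 / 4430 = 1.047 yr.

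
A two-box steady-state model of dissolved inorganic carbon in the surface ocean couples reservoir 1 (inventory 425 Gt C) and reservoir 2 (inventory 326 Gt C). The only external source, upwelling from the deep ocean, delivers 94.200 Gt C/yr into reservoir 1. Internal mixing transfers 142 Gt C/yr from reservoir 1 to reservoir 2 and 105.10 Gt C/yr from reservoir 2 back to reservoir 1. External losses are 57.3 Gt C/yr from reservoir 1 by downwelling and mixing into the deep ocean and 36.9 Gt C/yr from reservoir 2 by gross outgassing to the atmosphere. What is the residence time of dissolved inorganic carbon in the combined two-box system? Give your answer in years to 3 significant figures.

For the system as a whole, the A↔B exchange is internal and contributes nothing to the throughput; only the external sinks remove mass.
M_total = 425 + 326 = 751.00 Gt C.
ΣF_external_out = 57.3 + 36.9 = 94.200 Gt C/yr.
τ = M_total / ΣF_ext = 751.00 / 94.200 = 7.972 yr.

7.97 yr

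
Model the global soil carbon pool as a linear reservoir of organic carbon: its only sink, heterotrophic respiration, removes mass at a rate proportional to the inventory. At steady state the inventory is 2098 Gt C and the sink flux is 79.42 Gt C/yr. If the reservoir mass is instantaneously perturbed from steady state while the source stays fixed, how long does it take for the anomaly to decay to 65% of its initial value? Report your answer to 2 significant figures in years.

11 yr

For a linear reservoir the anomaly decays as exp(−t/τ) with τ = M/F = 2098/79.42 = 26.42 yr.
exp(−t/τ) = 0.65 ⇒ t = −τ ln(0.65) = 26.42 × 0.4308 = 11.38 yr.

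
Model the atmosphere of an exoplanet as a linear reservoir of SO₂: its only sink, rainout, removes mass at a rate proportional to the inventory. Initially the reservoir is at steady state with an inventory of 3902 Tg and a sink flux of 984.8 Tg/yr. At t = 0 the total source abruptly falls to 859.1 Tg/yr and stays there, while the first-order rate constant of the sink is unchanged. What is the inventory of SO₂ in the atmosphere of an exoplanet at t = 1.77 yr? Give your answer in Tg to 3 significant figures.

Residence time τ = M₀/F₀ = 3.962 yr. The eventual steady state is M_∞ = M₀·(F₁/F₀) = 3902 × 859.1/984.8 = 3403.9 Tg.
The anomaly ΔM(t) = M(t) − M_∞ decays as ΔM₀·e^(−t/τ) with ΔM₀ = 3902 − 3403.9 = 498.1 Tg.
At t = 1.77 yr, e^(−t/τ) = e^(−0.4467) = 0.6397, so ΔM = 318.6 Tg and M = 3403.9 + 318.6 = 3722.6 Tg.

3720 Tg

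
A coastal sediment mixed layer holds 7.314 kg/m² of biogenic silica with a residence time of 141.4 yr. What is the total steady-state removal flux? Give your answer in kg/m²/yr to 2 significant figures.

0.052 kg/m²/yr

F = M / τ = 7.314 / 141.4 = 0.05173 kg/m²/yr.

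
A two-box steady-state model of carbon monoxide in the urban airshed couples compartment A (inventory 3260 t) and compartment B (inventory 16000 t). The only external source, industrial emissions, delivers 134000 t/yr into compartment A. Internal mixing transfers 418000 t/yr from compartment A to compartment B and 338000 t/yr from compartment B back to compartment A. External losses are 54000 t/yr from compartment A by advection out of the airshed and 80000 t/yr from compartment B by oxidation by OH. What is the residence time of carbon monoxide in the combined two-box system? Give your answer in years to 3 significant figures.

Residence time in the combined system uses the total inventory and the total *external* removal — internal exchanges between the two boxes cancel.
M_total = 3260 + 16000 = 19260 t.
ΣF_external_out = 54000 + 80000 = 134000 t/yr.
τ = M_total / ΣF_ext = 19260 / 134000 = 0.1437 yr.

0.144 yr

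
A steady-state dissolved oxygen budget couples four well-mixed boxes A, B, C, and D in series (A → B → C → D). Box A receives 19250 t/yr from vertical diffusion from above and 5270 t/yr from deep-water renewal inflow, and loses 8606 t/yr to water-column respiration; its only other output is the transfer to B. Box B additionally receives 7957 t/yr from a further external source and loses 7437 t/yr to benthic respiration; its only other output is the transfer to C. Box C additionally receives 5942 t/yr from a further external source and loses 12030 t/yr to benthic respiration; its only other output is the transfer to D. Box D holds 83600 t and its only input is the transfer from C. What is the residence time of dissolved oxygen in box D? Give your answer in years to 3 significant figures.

8.08 yr

Box A: F(A→B) = (19250 + 5270) − 8606 = 15914 t/yr.
Box B: F(B→C) = (15914 + 7957) − 7437 = 16434 t/yr.
Box C: F(C→D) = (16434 + 5942) − 12030 = 10346 t/yr.
Box D throughput = its input = 10346 t/yr; τ = 83600 / 10346 = 8.080 yr.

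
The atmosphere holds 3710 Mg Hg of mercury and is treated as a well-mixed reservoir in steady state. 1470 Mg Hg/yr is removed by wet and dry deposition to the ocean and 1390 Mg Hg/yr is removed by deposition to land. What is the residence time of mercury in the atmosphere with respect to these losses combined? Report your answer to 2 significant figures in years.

1.3 yr

Total removal = 1470 + 1390 = 2860.0 Mg Hg/yr.
τ = M / ΣF_out = 3710 / 2860.0 = 1.297 yr.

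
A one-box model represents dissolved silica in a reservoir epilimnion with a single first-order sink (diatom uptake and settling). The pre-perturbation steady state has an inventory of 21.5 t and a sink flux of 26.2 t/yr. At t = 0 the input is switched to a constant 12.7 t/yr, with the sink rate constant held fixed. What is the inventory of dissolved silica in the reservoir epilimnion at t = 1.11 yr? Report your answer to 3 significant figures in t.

13.3 t

The sink rate constant is k = F₀/M₀ = 26.2/21.5 = 1.219 yr⁻¹.
Solving dM/dt = F₁ − kM with M(0) = M₀ gives M(t) = F₁/k + (M₀ − F₁/k)·e^(−kt).
F₁/k = 12.7/1.219 = 10.422 t; kt = 1.219 × 1.11 = 1.353, e^(−kt) = 0.2586.
M(1.11) = 10.422 + (21.5 − 10.422) × 0.2586 = 10.422 + 2.864 = 13.286 t.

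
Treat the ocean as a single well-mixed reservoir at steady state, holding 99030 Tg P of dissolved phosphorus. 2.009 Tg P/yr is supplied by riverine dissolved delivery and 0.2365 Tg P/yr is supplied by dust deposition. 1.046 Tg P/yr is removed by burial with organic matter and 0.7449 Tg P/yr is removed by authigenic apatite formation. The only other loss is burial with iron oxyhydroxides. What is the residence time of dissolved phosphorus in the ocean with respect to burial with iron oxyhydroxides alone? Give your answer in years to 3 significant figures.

218000 yr

At steady state ΣF_in = ΣF_out.
ΣF_in = 2.009 + 0.2365 = 2.2455 Tg P/yr.
Burial with iron oxyhydroxides flux = ΣF_in − (1.046 + 0.7449) = 2.2455 − 1.791 = 0.4546 Tg P/yr.
τ = M / F = 99030 / 0.4546 = 217800 yr.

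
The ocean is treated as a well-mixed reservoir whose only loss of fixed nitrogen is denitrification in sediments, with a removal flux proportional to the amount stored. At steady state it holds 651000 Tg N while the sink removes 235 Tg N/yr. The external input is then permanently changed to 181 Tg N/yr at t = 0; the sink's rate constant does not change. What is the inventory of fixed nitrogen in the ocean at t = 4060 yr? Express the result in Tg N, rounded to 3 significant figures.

536000 Tg N

The sink rate constant is k = F₀/M₀ = 235/651000 = 0.0003610 yr⁻¹.
Solving dM/dt = F₁ − kM with M(0) = M₀ gives M(t) = F₁/k + (M₀ − F₁/k)·e^(−kt).
F₁/k = 181/0.0003610 = 501410 Tg N; kt = 0.0003610 × 4060 = 1.466, e^(−kt) = 0.2309.
M(4060) = 501410 + (651000 − 501410) × 0.2309 = 501410 + 34550 = 535960 Tg N.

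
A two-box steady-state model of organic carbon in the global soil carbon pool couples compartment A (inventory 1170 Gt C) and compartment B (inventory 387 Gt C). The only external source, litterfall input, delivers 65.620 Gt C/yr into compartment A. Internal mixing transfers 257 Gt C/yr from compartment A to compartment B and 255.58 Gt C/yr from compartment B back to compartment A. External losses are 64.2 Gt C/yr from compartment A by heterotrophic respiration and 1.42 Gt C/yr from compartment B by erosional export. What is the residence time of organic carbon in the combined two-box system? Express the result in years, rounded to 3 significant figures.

Residence time in the combined system uses the total inventory and the total *external* removal — internal exchanges between the two boxes cancel.
M_total = 1170 + 387 = 1557.0 Gt C.
ΣF_external_out = 64.2 + 1.42 = 65.620 Gt C/yr.
τ = M_total / ΣF_ext = 1557.0 / 65.620 = 23.73 yr.

23.7 yr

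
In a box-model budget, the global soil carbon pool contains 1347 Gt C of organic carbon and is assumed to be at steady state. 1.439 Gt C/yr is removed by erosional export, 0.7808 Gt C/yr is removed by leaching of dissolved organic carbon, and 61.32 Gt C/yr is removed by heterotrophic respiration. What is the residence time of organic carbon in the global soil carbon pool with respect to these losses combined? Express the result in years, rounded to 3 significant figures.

21.2 yr

Total removal = 1.439 + 0.7808 + 61.32 = 63.540 Gt C/yr.
τ = M / ΣF_out = 1347 / 63.540 = 21.20 yr.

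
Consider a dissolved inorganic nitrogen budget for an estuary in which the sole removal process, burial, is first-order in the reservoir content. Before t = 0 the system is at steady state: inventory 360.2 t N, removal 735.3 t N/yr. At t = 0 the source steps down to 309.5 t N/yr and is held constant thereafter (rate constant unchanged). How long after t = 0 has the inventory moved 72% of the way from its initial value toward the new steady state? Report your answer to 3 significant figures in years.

0.624 yr

τ = M₀/F₀ = 360.2/735.3 = 0.4899 yr.
The remaining gap fraction is e^(−t/τ); 72% covered ⇒ e^(−t/τ) = 0.280.
t = −τ ln(0.280) = 0.4899 × 1.273 = 0.6236 yr.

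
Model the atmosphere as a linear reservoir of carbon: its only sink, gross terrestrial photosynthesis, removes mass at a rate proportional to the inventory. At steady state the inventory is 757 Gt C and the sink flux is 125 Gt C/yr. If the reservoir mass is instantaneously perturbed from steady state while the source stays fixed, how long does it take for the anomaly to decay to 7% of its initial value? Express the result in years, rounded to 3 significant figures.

16.1 yr

For a linear reservoir the anomaly decays as exp(−t/τ) with τ = M/F = 757/125 = 6.056 yr.
exp(−t/τ) = 0.07 ⇒ t = −τ ln(0.07) = 6.056 × 2.659 = 16.10 yr.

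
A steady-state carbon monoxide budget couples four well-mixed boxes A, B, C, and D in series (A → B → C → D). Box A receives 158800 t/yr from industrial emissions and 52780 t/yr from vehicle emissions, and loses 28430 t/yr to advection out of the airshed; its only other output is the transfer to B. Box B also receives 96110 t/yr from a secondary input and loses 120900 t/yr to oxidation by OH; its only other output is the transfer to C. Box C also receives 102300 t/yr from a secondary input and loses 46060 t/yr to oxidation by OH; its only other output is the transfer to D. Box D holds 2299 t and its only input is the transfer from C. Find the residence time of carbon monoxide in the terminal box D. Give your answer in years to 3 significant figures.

Box A: F(A→B) = (158800 + 52780) − 28430 = 183150 t/yr.
Box B: F(B→C) = (183150 + 96110) − 120900 = 158360 t/yr.
Box C: F(C→D) = (158360 + 102300) − 46060 = 214600 t/yr.
Box D throughput = its input = 214600 t/yr; τ = 2299 / 214600 = 0.01071 yr.

0.0107 yr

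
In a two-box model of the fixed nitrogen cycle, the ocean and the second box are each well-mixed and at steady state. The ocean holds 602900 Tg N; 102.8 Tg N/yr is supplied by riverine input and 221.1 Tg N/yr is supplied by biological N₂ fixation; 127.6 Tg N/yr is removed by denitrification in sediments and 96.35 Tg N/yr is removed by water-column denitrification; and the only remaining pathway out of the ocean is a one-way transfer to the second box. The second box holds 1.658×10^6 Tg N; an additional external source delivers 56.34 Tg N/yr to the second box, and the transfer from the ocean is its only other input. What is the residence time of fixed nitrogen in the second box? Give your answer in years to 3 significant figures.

10600 yr

Balance the ocean: ΣF_in = 102.8 + 221.1 = 323.90 Tg N/yr.
Transfer to the second box = ΣF_in − (127.6 + 96.35) = 99.950 Tg N/yr.
Total input to the second box = 99.950 + 56.34 = 156.29 Tg N/yr; at steady state this equals its total output.
τ = M / F = 1.658×10^6 / 156.29 = 10610 yr.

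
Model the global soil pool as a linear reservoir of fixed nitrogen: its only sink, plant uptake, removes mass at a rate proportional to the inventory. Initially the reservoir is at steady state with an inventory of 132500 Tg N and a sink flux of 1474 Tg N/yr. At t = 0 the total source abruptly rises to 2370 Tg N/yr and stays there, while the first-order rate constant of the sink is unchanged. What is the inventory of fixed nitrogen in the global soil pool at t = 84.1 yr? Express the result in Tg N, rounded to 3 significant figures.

181000 Tg N

Residence time τ = M₀/F₀ = 89.89 yr. The eventual steady state is M_∞ = M₀·(F₁/F₀) = 132500 × 2370/1474 = 213040 Tg N.
The anomaly ΔM(t) = M(t) − M_∞ decays as ΔM₀·e^(−t/τ) with ΔM₀ = 132500 − 213040 = −80540 Tg N.
At t = 84.1 yr, e^(−t/τ) = e^(−0.9356) = 0.3924, so ΔM = −31600 Tg N and M = 213040 − 31600 = 181440 Tg N.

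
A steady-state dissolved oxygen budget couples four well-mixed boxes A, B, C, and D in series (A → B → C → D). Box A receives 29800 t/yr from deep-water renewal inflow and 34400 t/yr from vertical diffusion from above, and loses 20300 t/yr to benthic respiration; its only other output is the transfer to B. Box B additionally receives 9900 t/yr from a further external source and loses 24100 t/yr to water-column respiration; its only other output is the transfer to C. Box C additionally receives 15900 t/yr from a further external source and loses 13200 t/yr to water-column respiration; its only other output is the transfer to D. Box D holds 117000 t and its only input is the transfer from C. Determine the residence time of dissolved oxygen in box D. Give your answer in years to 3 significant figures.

Box A: F(A→B) = (29800 + 34400) − 20300 = 43900 t/yr.
Box B: F(B→C) = (43900 + 9900) − 24100 = 29700 t/yr.
Box C: F(C→D) = (29700 + 15900) − 13200 = 32400 t/yr.
Box D throughput = its input = 32400 t/yr; τ = 117000 / 32400 = 3.611 yr.

3.61 yr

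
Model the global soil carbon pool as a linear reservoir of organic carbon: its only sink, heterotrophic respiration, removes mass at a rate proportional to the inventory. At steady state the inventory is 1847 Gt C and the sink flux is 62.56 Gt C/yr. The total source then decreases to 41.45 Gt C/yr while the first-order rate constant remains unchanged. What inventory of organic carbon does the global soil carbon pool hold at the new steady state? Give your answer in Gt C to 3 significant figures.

1220 Gt C

Rate constant k = F/M = 62.56 / 1847 = 0.03387 yr⁻¹.
At the new steady state, source = k·M_new ⇒ M_new = 41.45 / 0.03387 = 1224 Gt C.
(Equivalently M_new = M × F_new/F_old = 1847 × 41.45/62.56.)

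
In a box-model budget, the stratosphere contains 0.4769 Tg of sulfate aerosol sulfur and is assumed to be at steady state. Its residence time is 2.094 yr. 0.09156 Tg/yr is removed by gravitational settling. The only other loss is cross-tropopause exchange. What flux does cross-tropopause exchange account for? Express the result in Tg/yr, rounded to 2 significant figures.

Total removal F = M/τ = 0.4769 / 2.094 = 0.2277 Tg/yr.
Cross-tropopause exchange = F − (0.09156) = 0.2277 − 0.09156 = 0.1362 Tg/yr.

0.14 Tg/yr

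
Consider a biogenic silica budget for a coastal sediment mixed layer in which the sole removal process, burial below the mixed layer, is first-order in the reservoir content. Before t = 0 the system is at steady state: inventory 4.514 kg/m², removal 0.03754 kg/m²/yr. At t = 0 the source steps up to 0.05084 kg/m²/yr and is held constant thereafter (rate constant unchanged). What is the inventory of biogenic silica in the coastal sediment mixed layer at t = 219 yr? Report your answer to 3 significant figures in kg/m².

Residence time τ = M₀/F₀ = 120.2 yr. The eventual steady state is M_∞ = M₀·(F₁/F₀) = 4.514 × 0.05084/0.03754 = 6.1133 kg/m².
The anomaly ΔM(t) = M(t) − M_∞ decays as ΔM₀·e^(−t/τ) with ΔM₀ = 4.514 − 6.1133 = −1.599 kg/m².
At t = 219 yr, e^(−t/τ) = e^(−1.821) = 0.1618, so ΔM = −0.2588 kg/m² and M = 6.1133 − 0.2588 = 5.8545 kg/m².

5.85 kg/m²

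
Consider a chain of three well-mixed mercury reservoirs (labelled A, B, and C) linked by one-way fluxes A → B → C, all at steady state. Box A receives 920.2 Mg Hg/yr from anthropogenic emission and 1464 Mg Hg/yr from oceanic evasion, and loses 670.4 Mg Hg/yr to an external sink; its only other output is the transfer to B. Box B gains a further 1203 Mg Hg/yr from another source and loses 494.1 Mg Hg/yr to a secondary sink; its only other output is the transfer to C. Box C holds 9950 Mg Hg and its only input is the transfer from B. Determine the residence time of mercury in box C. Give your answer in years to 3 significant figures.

4.11 yr

Box A: F(A→B) = (920.2 + 1464) − 670.4 = 1713.8 Mg Hg/yr.
Box B: F(B→C) = (1713.8 + 1203) − 494.1 = 2422.7 Mg Hg/yr.
Box C throughput = its input = 2422.7 Mg Hg/yr; τ = 9950 / 2422.7 = 4.107 yr.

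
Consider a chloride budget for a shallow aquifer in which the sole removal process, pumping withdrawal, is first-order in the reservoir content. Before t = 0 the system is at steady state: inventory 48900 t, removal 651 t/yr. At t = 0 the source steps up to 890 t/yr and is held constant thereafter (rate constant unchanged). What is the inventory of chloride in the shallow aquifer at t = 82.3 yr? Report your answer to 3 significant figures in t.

τ = M₀/F₀ = 48900/651 = 75.12 yr; rate constant k = 1/τ.
New steady state M_∞ = F₁/k = F₁·τ = 890 × 75.12 = 66853 t.
M(t) = M_∞ + (M₀ − M_∞)·e^(−t/τ); t/τ = 82.3/75.12 = 1.096, so e^(−t/τ) = 0.3343.
M(t) = 66853 − 17950 × 0.3343 = 60851 t.

60900 t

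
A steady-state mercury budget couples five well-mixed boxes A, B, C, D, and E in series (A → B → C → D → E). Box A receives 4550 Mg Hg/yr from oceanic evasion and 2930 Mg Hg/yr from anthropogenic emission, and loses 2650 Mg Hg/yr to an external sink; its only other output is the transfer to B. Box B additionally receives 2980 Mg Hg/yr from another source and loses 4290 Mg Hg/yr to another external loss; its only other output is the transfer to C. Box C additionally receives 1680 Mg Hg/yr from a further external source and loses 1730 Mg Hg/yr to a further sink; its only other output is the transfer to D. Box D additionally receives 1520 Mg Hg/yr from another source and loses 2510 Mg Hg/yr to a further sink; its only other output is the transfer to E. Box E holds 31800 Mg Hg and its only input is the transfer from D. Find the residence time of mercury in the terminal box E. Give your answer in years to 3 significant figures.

Box A: F(A→B) = (4550 + 2930) − 2650 = 4830.0 Mg Hg/yr.
Box B: F(B→C) = (4830.0 + 2980) − 4290 = 3520.0 Mg Hg/yr.
Box C: F(C→D) = (3520.0 + 1680) − 1730 = 3470.0 Mg Hg/yr.
Box D: F(D→E) = (3470.0 + 1520) − 2510 = 2480.0 Mg Hg/yr.
Box E throughput = its input = 2480.0 Mg Hg/yr; τ = 31800 / 2480.0 = 12.82 yr.

12.8 yr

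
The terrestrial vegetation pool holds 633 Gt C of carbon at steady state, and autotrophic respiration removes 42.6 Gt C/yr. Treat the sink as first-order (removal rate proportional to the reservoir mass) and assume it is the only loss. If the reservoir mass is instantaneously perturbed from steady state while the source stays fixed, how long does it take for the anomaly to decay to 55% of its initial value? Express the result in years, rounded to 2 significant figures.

8.9 yr

For a linear reservoir the anomaly decays as exp(−t/τ) with τ = M/F = 633/42.6 = 14.86 yr.
exp(−t/τ) = 0.55 ⇒ t = −τ ln(0.55) = 14.86 × 0.5978 = 8.883 yr.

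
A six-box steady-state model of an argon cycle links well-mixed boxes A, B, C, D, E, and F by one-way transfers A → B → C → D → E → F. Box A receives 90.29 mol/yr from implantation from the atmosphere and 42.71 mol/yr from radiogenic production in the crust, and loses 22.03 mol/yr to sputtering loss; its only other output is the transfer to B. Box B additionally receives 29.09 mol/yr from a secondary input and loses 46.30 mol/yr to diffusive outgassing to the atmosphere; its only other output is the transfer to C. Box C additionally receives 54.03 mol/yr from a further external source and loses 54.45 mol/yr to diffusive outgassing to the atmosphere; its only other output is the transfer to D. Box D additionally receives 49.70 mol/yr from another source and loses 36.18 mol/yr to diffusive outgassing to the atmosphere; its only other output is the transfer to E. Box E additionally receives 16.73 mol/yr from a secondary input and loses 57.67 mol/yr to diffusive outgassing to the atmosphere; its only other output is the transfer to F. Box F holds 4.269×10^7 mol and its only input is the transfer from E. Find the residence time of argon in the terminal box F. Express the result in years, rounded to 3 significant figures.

648000 yr

Box A: F(A→B) = (90.29 + 42.71) − 22.03 = 110.97 mol/yr.
Box B: F(B→C) = (110.97 + 29.09) − 46.30 = 93.760 mol/yr.
Box C: F(C→D) = (93.760 + 54.03) − 54.45 = 93.340 mol/yr.
Box D: F(D→E) = (93.340 + 49.70) − 36.18 = 106.86 mol/yr.
Box E: F(E→F) = (106.86 + 16.73) − 57.67 = 65.920 mol/yr.
Box F throughput = its input = 65.920 mol/yr; τ = 4.269×10^7 / 65.920 = 647600 yr.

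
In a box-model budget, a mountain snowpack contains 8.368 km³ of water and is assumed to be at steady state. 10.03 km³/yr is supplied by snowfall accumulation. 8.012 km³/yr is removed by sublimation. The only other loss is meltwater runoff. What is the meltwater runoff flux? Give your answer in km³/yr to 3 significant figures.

At steady state ΣF_in = ΣF_out.
ΣF_in = 10.030 km³/yr.
Meltwater runoff flux = ΣF_in − (8.012) = 10.030 − 8.012 = 2.018 km³/yr.

2.02 km³/yr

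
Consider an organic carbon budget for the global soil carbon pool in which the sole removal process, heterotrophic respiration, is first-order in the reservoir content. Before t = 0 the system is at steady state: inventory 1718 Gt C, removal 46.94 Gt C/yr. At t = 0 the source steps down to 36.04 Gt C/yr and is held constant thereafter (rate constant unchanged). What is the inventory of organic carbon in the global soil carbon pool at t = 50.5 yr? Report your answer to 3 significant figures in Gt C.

1420 Gt C

Residence time τ = M₀/F₀ = 36.60 yr. The eventual steady state is M_∞ = M₀·(F₁/F₀) = 1718 × 36.04/46.94 = 1319.1 Gt C.
The anomaly ΔM(t) = M(t) − M_∞ decays as ΔM₀·e^(−t/τ) with ΔM₀ = 1718 − 1319.1 = 398.9 Gt C.
At t = 50.5 yr, e^(−t/τ) = e^(−1.380) = 0.2516, so ΔM = 100.4 Gt C and M = 1319.1 + 100.4 = 1419.4 Gt C.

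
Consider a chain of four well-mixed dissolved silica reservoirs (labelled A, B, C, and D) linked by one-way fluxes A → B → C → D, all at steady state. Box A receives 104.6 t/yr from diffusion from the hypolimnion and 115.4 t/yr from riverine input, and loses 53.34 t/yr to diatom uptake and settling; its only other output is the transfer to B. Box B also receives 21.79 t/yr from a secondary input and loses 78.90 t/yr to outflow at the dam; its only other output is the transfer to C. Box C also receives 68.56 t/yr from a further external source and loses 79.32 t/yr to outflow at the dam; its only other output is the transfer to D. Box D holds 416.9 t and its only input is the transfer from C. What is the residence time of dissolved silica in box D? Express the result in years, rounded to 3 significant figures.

4.22 yr

Box A: F(A→B) = (104.6 + 115.4) − 53.34 = 166.66 t/yr.
Box B: F(B→C) = (166.66 + 21.79) − 78.90 = 109.55 t/yr.
Box C: F(C→D) = (109.55 + 68.56) − 79.32 = 98.790 t/yr.
Box D throughput = its input = 98.790 t/yr; τ = 416.9 / 98.790 = 4.220 yr.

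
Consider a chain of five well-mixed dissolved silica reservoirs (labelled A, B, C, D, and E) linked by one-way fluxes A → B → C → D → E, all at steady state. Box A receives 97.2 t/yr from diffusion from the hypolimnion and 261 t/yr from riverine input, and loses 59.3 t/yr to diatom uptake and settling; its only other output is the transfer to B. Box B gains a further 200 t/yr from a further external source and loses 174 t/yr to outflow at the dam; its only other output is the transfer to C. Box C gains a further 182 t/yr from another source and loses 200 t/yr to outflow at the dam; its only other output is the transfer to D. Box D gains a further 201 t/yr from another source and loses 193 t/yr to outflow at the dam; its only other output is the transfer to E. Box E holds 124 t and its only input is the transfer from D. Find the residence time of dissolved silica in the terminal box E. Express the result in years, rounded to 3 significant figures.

0.394 yr

Box A: F(A→B) = (97.2 + 261) − 59.3 = 298.90 t/yr.
Box B: F(B→C) = (298.90 + 200) − 174 = 324.90 t/yr.
Box C: F(C→D) = (324.90 + 182) − 200 = 306.90 t/yr.
Box D: F(D→E) = (306.90 + 201) − 193 = 314.90 t/yr.
Box E throughput = its input = 314.90 t/yr; τ = 124 / 314.90 = 0.3938 yr.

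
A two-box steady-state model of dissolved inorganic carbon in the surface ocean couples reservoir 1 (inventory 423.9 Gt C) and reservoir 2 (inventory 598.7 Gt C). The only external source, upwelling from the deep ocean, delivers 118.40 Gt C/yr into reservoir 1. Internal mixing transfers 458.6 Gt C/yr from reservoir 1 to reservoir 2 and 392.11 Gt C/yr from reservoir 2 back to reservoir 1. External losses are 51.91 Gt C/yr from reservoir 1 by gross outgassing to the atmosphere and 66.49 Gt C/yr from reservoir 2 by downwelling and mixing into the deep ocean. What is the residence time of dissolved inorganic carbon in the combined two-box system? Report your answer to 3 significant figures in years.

Treat the two boxes together as one reservoir: the mixing fluxes between them are internal recycling, so τ = ΣM / Σ(external losses).
M_total = 423.9 + 598.7 = 1022.6 Gt C.
ΣF_external_out = 51.91 + 66.49 = 118.40 Gt C/yr.
τ = M_total / ΣF_ext = 1022.6 / 118.40 = 8.637 yr.

8.64 yr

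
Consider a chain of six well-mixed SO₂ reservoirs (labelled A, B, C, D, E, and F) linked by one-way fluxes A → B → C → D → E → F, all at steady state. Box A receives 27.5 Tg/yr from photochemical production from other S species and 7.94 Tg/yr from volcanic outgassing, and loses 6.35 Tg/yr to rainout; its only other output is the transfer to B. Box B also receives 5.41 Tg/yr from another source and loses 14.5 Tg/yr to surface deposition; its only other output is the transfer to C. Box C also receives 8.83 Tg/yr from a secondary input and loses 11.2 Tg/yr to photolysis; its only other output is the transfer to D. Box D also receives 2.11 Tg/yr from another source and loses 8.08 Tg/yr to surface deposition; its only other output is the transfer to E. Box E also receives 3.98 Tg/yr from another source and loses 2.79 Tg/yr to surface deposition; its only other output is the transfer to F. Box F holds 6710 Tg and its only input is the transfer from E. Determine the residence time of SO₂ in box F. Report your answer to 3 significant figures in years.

Box A: F(A→B) = (27.5 + 7.94) − 6.35 = 29.090 Tg/yr.
Box B: F(B→C) = (29.090 + 5.41) − 14.5 = 20.000 Tg/yr.
Box C: F(C→D) = (20.000 + 8.83) − 11.2 = 17.630 Tg/yr.
Box D: F(D→E) = (17.630 + 2.11) − 8.08 = 11.660 Tg/yr.
Box E: F(E→F) = (11.660 + 3.98) − 2.79 = 12.850 Tg/yr.
Box F throughput = its input = 12.850 Tg/yr; τ = 6710 / 12.850 = 522.2 yr.

522 yr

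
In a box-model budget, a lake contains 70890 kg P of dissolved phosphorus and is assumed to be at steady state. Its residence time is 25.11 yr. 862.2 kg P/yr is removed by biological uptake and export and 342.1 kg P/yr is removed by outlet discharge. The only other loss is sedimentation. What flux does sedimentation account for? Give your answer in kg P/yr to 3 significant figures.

1620 kg P/yr

Total removal F = M/τ = 70890 / 25.11 = 2823 kg P/yr.
Sedimentation = F − (862.2 + 342.1) = 2823 − 1204 = 1619 kg P/yr.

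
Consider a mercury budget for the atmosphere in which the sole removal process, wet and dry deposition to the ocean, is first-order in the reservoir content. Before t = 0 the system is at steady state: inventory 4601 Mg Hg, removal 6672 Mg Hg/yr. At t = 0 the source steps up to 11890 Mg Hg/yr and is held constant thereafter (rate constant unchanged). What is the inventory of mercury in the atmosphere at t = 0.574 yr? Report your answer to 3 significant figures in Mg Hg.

Residence time τ = M₀/F₀ = 0.6896 yr. The eventual steady state is M_∞ = M₀·(F₁/F₀) = 4601 × 11890/6672 = 8199.3 Mg Hg.
The anomaly ΔM(t) = M(t) − M_∞ decays as ΔM₀·e^(−t/τ) with ΔM₀ = 4601 − 8199.3 = −3598 Mg Hg.
At t = 0.574 yr, e^(−t/τ) = e^(−0.8324) = 0.4350, so ΔM = −1565 Mg Hg and M = 8199.3 − 1565 = 6634.0 Mg Hg.

6630 Mg Hg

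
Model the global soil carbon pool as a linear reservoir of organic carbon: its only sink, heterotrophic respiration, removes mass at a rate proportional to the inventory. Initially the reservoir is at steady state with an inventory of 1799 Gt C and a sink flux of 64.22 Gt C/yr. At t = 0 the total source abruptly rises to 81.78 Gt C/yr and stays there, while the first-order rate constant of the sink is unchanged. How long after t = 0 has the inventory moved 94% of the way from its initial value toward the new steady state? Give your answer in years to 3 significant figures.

τ = M₀/F₀ = 1799/64.22 = 28.01 yr.
The remaining gap fraction is e^(−t/τ); 94% covered ⇒ e^(−t/τ) = 0.0600.
t = −τ ln(0.0600) = 28.01 × 2.813 = 78.81 yr.

78.8 yr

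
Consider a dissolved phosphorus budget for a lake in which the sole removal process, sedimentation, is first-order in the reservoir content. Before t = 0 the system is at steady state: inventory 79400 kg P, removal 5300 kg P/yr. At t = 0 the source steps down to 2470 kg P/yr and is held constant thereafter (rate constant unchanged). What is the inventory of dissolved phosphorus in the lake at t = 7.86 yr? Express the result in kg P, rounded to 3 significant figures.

62100 kg P

Residence time τ = M₀/F₀ = 14.98 yr. The eventual steady state is M_∞ = M₀·(F₁/F₀) = 79400 × 2470/5300 = 37003 kg P.
The anomaly ΔM(t) = M(t) − M_∞ decays as ΔM₀·e^(−t/τ) with ΔM₀ = 79400 − 37003 = 42400 kg P.
At t = 7.86 yr, e^(−t/τ) = e^(−0.5247) = 0.5918, so ΔM = 25090 kg P and M = 37003 + 25090 = 62092 kg P.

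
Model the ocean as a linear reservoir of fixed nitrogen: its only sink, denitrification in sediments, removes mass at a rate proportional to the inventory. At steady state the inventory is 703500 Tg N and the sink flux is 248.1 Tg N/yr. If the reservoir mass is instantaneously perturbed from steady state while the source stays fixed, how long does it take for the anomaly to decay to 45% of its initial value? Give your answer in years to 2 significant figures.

For a linear reservoir the anomaly decays as exp(−t/τ) with τ = M/F = 703500/248.1 = 2836 yr.
exp(−t/τ) = 0.45 ⇒ t = −τ ln(0.45) = 2836 × 0.7985 = 2264 yr.

2300 yr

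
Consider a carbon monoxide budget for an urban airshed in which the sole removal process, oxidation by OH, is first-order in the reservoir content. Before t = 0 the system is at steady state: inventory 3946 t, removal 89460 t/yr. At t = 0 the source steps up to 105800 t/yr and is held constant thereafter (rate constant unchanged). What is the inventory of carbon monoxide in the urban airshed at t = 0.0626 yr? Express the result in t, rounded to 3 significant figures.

4490 t

τ = M₀/F₀ = 3946/89460 = 0.04411 yr; rate constant k = 1/τ.
New steady state M_∞ = F₁/k = F₁·τ = 105800 × 0.04411 = 4666.7 t.
M(t) = M_∞ + (M₀ − M_∞)·e^(−t/τ); t/τ = 0.0626/0.04411 = 1.419, so e^(−t/τ) = 0.2419.
M(t) = 4666.7 − 720.7 × 0.2419 = 4492.4 t.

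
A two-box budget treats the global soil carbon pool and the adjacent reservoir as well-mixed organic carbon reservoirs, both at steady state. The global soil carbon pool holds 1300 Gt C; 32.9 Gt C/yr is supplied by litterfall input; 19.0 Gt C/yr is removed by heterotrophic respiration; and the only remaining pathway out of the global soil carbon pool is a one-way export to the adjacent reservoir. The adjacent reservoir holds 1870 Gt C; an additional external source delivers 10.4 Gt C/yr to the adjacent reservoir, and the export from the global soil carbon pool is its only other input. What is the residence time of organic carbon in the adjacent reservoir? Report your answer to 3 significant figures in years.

Balance the global soil carbon pool: ΣF_in = 32.900 Gt C/yr.
Export to the adjacent reservoir = ΣF_in − (19.0) = 13.900 Gt C/yr.
Total input to the adjacent reservoir = 13.900 + 10.4 = 24.300 Gt C/yr; at steady state this equals its total output.
τ = M / F = 1870 / 24.300 = 76.95 yr.

77.0 yr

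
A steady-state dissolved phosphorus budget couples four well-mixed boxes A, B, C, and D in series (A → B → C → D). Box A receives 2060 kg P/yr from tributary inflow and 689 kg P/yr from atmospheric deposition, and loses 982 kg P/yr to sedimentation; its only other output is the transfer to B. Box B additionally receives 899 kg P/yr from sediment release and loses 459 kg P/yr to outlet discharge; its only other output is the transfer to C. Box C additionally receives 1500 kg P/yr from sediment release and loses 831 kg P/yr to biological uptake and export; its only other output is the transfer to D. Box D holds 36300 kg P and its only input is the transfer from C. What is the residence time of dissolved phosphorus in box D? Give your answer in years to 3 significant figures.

Box A: F(A→B) = (2060 + 689) − 982 = 1767.0 kg P/yr.
Box B: F(B→C) = (1767.0 + 899) − 459 = 2207.0 kg P/yr.
Box C: F(C→D) = (2207.0 + 1500) − 831 = 2876.0 kg P/yr.
Box D throughput = its input = 2876.0 kg P/yr; τ = 36300 / 2876.0 = 12.62 yr.

12.6 yr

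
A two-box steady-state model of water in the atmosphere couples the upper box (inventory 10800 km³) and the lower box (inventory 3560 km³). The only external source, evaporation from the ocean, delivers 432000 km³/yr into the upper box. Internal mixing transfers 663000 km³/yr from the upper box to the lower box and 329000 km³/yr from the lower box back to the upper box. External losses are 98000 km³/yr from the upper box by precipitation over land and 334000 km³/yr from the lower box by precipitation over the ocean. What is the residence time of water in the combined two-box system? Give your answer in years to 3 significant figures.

0.0332 yr

Treat the two boxes together as one reservoir: the mixing fluxes between them are internal recycling, so τ = ΣM / Σ(external losses).
M_total = 10800 + 3560 = 14360 km³.
ΣF_external_out = 98000 + 334000 = 432000 km³/yr.
τ = M_total / ΣF_ext = 14360 / 432000 = 0.03324 yr.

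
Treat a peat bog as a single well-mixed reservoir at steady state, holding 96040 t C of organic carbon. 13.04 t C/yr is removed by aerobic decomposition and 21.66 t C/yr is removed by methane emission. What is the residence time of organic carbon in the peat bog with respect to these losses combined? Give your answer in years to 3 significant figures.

2770 yr

Total removal = 13.04 + 21.66 = 34.700 t C/yr.
τ = M / ΣF_out = 96040 / 34.700 = 2768 yr.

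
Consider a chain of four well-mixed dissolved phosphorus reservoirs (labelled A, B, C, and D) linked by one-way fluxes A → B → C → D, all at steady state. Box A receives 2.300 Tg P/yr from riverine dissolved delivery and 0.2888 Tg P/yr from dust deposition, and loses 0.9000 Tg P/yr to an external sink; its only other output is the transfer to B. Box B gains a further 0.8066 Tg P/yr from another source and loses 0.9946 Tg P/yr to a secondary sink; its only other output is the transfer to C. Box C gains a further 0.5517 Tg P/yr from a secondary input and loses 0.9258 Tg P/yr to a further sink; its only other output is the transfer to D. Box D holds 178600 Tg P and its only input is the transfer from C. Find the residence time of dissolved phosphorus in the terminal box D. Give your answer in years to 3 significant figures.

Box A: F(A→B) = (2.300 + 0.2888) − 0.9000 = 1.6888 Tg P/yr.
Box B: F(B→C) = (1.6888 + 0.8066) − 0.9946 = 1.5008 Tg P/yr.
Box C: F(C→D) = (1.5008 + 0.5517) − 0.9258 = 1.1267 Tg P/yr.
Box D throughput = its input = 1.1267 Tg P/yr; τ = 178600 / 1.1267 = 158500 yr.

159000 yr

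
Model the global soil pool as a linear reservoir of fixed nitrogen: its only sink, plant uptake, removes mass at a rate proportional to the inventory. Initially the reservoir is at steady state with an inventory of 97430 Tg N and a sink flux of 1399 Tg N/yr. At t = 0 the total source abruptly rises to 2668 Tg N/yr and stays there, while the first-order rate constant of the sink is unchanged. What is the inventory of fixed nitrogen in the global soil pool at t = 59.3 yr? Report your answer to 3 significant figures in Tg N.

148000 Tg N

The sink rate constant is k = F₀/M₀ = 1399/97430 = 0.01436 yr⁻¹.
Solving dM/dt = F₁ − kM with M(0) = M₀ gives M(t) = F₁/k + (M₀ − F₁/k)·e^(−kt).
F₁/k = 2668/0.01436 = 185810 Tg N; kt = 0.01436 × 59.3 = 0.8515, e^(−kt) = 0.4268.
M(59.3) = 185810 + (97430 − 185810) × 0.4268 = 185810 − 37720 = 148090 Tg N.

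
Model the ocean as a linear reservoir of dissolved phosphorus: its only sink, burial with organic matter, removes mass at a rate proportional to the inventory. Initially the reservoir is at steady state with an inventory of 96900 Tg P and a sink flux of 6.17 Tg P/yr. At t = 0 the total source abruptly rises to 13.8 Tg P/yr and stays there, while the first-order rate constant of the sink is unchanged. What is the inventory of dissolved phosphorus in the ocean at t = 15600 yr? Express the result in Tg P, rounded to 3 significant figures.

τ = M₀/F₀ = 96900/6.17 = 15710 yr; rate constant k = 1/τ.
New steady state M_∞ = F₁/k = F₁·τ = 13.8 × 15710 = 216730 Tg P.
M(t) = M_∞ + (M₀ − M_∞)·e^(−t/τ); t/τ = 15600/15710 = 0.9933, so e^(−t/τ) = 0.3703.
M(t) = 216730 − 119800 × 0.3703 = 172350 Tg P.

172000 Tg P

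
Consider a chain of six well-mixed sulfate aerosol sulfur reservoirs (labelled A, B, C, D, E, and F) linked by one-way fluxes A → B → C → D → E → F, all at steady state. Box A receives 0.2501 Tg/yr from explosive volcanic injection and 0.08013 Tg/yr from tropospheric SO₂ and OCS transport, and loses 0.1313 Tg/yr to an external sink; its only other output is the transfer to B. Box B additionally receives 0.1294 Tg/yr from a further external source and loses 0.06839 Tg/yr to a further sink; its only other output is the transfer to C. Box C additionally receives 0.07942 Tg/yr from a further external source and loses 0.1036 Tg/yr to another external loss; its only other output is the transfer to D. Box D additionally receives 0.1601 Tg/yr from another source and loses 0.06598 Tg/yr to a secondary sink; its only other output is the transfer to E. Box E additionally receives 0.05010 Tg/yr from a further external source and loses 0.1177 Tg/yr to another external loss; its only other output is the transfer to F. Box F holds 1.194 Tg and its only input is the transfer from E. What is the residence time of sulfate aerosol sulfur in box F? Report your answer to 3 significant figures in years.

4.55 yr

Box A: F(A→B) = (0.2501 + 0.08013) − 0.1313 = 0.19893 Tg/yr.
Box B: F(B→C) = (0.19893 + 0.1294) − 0.06839 = 0.25994 Tg/yr.
Box C: F(C→D) = (0.25994 + 0.07942) − 0.1036 = 0.23576 Tg/yr.
Box D: F(D→E) = (0.23576 + 0.1601) − 0.06598 = 0.32988 Tg/yr.
Box E: F(E→F) = (0.32988 + 0.05010) − 0.1177 = 0.26228 Tg/yr.
Box F throughput = its input = 0.26228 Tg/yr; τ = 1.194 / 0.26228 = 4.552 yr.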